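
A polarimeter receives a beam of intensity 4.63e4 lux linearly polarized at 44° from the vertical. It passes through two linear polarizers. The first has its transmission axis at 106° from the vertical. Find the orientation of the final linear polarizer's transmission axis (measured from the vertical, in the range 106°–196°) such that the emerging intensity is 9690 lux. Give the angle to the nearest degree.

By Malus's law, I₁ = I₀ cos²(106° − 44°) = I₀ cos²(62°) = 0.2204 I₀.
Target fraction: 9690 / 4.63e4 lux = 0.2093 of I₀.
Need I₂/I₀ = 0.2093, so cos²(θ − 106°) = 0.2093 / 0.2204 = 0.9496.
θ − 106° = arccos(√0.9496) = 13.0°, giving θ ≈ 106 + 13.0 = 119.0°.

θ ≈ 119°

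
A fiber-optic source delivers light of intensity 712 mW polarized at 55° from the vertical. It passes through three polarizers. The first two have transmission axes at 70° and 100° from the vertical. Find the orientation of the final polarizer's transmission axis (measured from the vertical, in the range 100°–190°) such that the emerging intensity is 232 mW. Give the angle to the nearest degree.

I₁ = I₀ cos²(70° − 55°) = I₀ cos²(15°) = 0.933 I₀.
I₂ = I₁ cos²(100° − 70°) = 0.933 I₀ · cos²(30°) = 0.6998 I₀.
Target fraction: 232 / 712 mW = 0.3258 of I₀.
Need I₃/I₀ = 0.3258, so cos²(θ − 100°) = 0.3258 / 0.6998 = 0.4656.
θ − 100° = arccos(√0.4656) = 47.0°, giving θ ≈ 100 + 47.0 = 147.0°.

θ ≈ 147°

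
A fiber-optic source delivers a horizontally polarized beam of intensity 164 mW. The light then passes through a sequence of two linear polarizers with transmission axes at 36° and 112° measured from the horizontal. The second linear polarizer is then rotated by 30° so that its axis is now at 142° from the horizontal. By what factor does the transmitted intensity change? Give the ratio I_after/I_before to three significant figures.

Before rotation:
By Malus's law, I₁ = I₀ cos²(36° − 0°) = I₀ cos²(36°) = 0.6545 I₀.
I₂ = I₁ cos²(112° − 36°) = 0.6545 I₀ · cos²(76°) = 0.03831 I₀.
After rotation:
I₁ = I₀ cos²(36° − 0°) = I₀ cos²(36°) = 0.6545 I₀.
Angle between axes 1 and 2: 74°. I₂ = 0.6545 I₀ · cos²(74°) = 0.04973 I₀.
Ratio = 0.04973 / 0.03831 = 1.298.

I_new/I_old ≈ 1.30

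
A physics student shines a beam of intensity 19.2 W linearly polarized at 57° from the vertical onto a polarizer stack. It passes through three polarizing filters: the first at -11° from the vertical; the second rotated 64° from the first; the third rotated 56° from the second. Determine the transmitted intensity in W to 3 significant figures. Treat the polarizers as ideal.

By Malus's law, I₁ = 19.2 W · cos²(68°) = 2.694 W.
I₂ = I₁ · cos²(64°) = 2.694 · 0.1922 = 0.5178 W.
I₃ = I₂ · cos²(56°) = 0.5178 · 0.3127 = 0.1619 W.

I ≈ 0.162 W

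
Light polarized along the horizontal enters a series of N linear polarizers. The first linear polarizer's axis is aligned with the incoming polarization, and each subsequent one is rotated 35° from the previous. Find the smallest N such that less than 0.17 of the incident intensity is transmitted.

N = 6

First polarizer is aligned with the polarization: full transmission.
Each further stage multiplies by cos²(35°) = 0.671.
After N polarizers: T = 0.671^(N−1). Require T < 0.17 ⇒ N−1 > ln(0.17)/ln(0.671) = 4.44, so N−1 ≥ 5 and N = 6.
Check: N=6 gives T = 0.136 < 0.17; N=5 gives T = 0.2027.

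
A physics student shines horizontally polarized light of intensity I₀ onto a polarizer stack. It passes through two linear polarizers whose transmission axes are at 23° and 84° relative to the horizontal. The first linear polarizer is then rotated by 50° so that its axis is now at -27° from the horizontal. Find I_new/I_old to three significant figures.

I_new/I_old ≈ 0.512

Before rotation:
I₁ = I₀ cos²(23° − 0°) = I₀ cos²(23°) = 0.8473 I₀.
I₂ = I₁ cos²(84° − 23°) = 0.8473 I₀ · cos²(61°) = 0.1992 I₀.
After rotation:
I₁ = I₀ cos²(-27° − 0°) = I₀ cos²(27°) = 0.7939 I₀.
Angle between axes 1 and 2: 69°. I₂ = 0.7939 I₀ · cos²(69°) = 0.102 I₀.
Ratio = 0.102 / 0.1992 = 0.5119.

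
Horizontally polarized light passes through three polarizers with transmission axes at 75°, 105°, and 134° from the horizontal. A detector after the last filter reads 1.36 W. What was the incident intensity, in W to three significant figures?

I₀ ≈ 35.4 W

I₁ = I₀ cos²(75° − 0°) = I₀ cos²(75°) = 0.06699 I₀.
I₂ = I₁ cos²(105° − 75°) = 0.06699 I₀ · cos²(30°) = 0.05024 I₀.
I₃ = I₂ cos²(134° − 105°) = 0.05024 I₀ · cos²(29°) = 0.03843 I₀.
So 1.36 W = 0.03843 I₀, giving I₀ = 1.36/0.03843 = 35.39 W.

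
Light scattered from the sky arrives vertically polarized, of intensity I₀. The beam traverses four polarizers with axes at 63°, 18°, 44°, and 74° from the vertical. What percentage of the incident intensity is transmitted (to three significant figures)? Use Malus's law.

By Malus's law, I₁ = I₀ cos²(63° − 0°) = I₀ cos²(63°) = 0.2061 I₀.
I₂ = I₁ cos²(18° − 63°) = 0.2061 I₀ · cos²(45°) = 0.1031 I₀.
I₃ = I₂ cos²(44° − 18°) = 0.1031 I₀ · cos²(26°) = 0.08325 I₀.
I₄ = I₃ cos²(74° − 44°) = 0.08325 I₀ · cos²(30°) = 0.06244 I₀.
That is 6.244% of the incident intensity.

≈ 6.24%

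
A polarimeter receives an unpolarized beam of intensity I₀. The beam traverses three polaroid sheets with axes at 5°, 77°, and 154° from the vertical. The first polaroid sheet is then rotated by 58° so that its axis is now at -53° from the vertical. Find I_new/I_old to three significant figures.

I_new/I_old ≈ 4.33

Before rotation:
Unpolarized light through the first polarizer → I₁ = ½ I₀, now polarized at 5°.
I₂ = I₁ cos²(77° − 5°) = 0.5 I₀ · cos²(72°) = 0.04775 I₀.
I₃ = I₂ cos²(154° − 77°) = 0.04775 I₀ · cos²(77°) = 0.002416 I₀.
After rotation:
Unpolarized light through the first polarizer → I₁ = ½ I₀, now polarized at -53°.
Angle between axes 1 and 2: 50°. I₂ = 0.5 I₀ · cos²(50°) = 0.2066 I₀.
I₃ = I₂ cos²(154° − 77°) = 0.2066 I₀ · cos²(77°) = 0.01045 I₀.
Ratio = 0.01045 / 0.002416 = 4.327.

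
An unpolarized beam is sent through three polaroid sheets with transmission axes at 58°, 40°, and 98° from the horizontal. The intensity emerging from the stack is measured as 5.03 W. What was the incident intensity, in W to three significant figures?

I₀ ≈ 39.6 W

Unpolarized light through the first polarizer → I₁ = ½ I₀, now polarized at 58°.
I₂ = I₁ cos²(40° − 58°) = 0.5 I₀ · cos²(18°) = 0.4523 I₀.
I₃ = I₂ cos²(98° − 40°) = 0.4523 I₀ · cos²(58°) = 0.127 I₀.
So 5.03 W = 0.127 I₀, giving I₀ = 5.03/0.127 = 39.61 W.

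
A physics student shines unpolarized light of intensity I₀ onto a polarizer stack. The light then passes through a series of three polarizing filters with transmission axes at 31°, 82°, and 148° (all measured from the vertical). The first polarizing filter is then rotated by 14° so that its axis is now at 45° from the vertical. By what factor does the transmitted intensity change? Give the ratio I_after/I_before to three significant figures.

I_new/I_old ≈ 1.61

Before rotation:
Unpolarized light through the first polarizer → I₁ = ½ I₀, now polarized at 31°.
I₂ = I₁ cos²(82° − 31°) = 0.5 I₀ · cos²(51°) = 0.198 I₀.
I₃ = I₂ cos²(148° − 82°) = 0.198 I₀ · cos²(66°) = 0.03276 I₀.
After rotation:
Unpolarized light through the first polarizer → I₁ = ½ I₀, now polarized at 45°.
I₂ = I₁ cos²(82° − 45°) = 0.5 I₀ · cos²(37°) = 0.3189 I₀.
I₃ = I₂ cos²(148° − 82°) = 0.3189 I₀ · cos²(66°) = 0.05276 I₀.
Ratio = 0.05276 / 0.03276 = 1.61.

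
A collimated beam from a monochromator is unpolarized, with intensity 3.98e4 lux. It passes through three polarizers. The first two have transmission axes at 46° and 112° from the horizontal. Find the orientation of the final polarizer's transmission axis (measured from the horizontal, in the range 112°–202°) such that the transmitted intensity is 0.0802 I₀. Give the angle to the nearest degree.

θ ≈ 122°

Unpolarized light through the first polarizer → I₁ = ½ I₀, now polarized at 46°.
I₂ = I₁ cos²(112° − 46°) = 0.5 I₀ · cos²(66°) = 0.08272 I₀.
Need I₃/I₀ = 0.0802, so cos²(θ − 112°) = 0.0802 / 0.08272 = 0.9696.
θ − 112° = arccos(√0.9696) = 10.0°, giving θ ≈ 112 + 10.0 = 122.0°.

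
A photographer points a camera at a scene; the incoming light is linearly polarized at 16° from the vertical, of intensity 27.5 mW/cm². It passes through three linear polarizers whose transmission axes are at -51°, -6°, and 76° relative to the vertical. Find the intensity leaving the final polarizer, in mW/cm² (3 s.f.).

I ≈ 0.0407 mW/cm²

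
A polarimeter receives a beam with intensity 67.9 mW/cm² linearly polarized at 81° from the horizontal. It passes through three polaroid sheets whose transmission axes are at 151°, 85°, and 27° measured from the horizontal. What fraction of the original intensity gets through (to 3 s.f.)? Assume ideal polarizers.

By Malus's law, I₁ = 67.9 mW/cm² · cos²(70°) = 7.943 mW/cm².
I₂ = I₁ · cos²(66°) = 7.943 · 0.1654 = 1.314 mW/cm².
I₃ = I₂ · cos²(58°) = 1.314 · 0.2808 = 0.369 mW/cm².
Transmitted fraction = 0.005434.

I/I₀ ≈ 0.00543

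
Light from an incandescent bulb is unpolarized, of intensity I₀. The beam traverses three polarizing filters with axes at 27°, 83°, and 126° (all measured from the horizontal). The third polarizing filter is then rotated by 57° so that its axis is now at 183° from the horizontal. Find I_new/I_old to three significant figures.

I_new/I_old ≈ 0.0564

Before rotation:
Unpolarized light through the first polarizer → I₁ = ½ I₀, now polarized at 27°.
I₂ = I₁ cos²(83° − 27°) = 0.5 I₀ · cos²(56°) = 0.1563 I₀.
I₃ = I₂ cos²(126° − 83°) = 0.1563 I₀ · cos²(43°) = 0.08363 I₀.
After rotation:
Unpolarized light through the first polarizer → I₁ = ½ I₀, now polarized at 27°.
I₂ = I₁ cos²(83° − 27°) = 0.5 I₀ · cos²(56°) = 0.1563 I₀.
Angle between axes 2 and 3: 80°. I₃ = 0.1563 I₀ · cos²(80°) = 0.004714 I₀.
Ratio = 0.004714 / 0.08363 = 0.05637.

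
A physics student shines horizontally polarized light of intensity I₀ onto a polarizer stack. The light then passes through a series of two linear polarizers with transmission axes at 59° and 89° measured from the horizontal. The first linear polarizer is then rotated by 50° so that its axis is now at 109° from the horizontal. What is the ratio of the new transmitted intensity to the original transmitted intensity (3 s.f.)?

Before rotation:
I₁ = I₀ cos²(59° − 0°) = I₀ cos²(59°) = 0.2653 I₀.
I₂ = I₁ cos²(89° − 59°) = 0.2653 I₀ · cos²(30°) = 0.1989 I₀.
After rotation:
I₁ = I₀ cos²(109° − 0°) = I₀ cos²(71°) = 0.106 I₀.
I₂ = I₁ cos²(89° − 109°) = 0.106 I₀ · cos²(20°) = 0.0936 I₀.
Ratio = 0.0936 / 0.1989 = 0.4705.

I_new/I_old ≈ 0.470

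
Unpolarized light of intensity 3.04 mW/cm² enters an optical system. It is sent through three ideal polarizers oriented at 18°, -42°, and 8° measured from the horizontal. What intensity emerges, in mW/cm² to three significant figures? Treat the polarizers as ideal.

I ≈ 0.157 mW/cm²

Unpolarized light through the first polarizer → I₁ = 3.04 mW/cm²/2 = 1.52 mW/cm², polarized at 18°.
I₂ = I₁ · cos²(60°) = 1.52 · 0.25 = 0.38 mW/cm².
I₃ = I₂ · cos²(50°) = 0.38 · 0.4132 = 0.157 mW/cm².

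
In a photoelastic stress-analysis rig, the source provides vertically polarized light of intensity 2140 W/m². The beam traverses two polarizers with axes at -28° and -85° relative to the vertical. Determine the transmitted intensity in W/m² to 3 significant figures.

I ≈ 495 W/m²

I₁ = 2140 W/m² · cos²(28°) = 1668 W/m².
I₂ = I₁ · cos²(57°) = 1668 · 0.2966 = 494.9 W/m².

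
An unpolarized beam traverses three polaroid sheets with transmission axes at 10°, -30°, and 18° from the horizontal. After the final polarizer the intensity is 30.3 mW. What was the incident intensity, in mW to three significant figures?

I₀ ≈ 231 mW

Unpolarized light through the first polarizer → I₁ = ½ I₀, now polarized at 10°.
I₂ = I₁ cos²(-30° − 10°) = 0.5 I₀ · cos²(40°) = 0.2934 I₀.
I₃ = I₂ cos²(18° + 30°) = 0.2934 I₀ · cos²(48°) = 0.1314 I₀.
So 30.3 mW = 0.1314 I₀, giving I₀ = 30.3/0.1314 = 230.6 mW.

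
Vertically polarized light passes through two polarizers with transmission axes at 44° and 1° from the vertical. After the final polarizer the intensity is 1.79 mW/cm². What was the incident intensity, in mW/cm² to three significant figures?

By Malus's law, I₁ = I₀ cos²(44° − 0°) = I₀ cos²(44°) = 0.5174 I₀.
I₂ = I₁ cos²(1° − 44°) = 0.5174 I₀ · cos²(43°) = 0.2768 I₀.
So 1.79 mW/cm² = 0.2768 I₀, giving I₀ = 1.79/0.2768 = 6.467 mW/cm².

I₀ ≈ 6.47 mW/cm²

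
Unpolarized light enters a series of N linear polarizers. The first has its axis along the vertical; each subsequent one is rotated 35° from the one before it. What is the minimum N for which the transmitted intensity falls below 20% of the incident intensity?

N = 4

First polarizer halves the unpolarized light: factor 1/2.
Each further stage multiplies by cos²(35°) = 0.671.
After N polarizers: T = 0.5·0.671^(N−1). Require T < 0.20 ⇒ N−1 > ln(0.20/0.5)/ln(0.671) = 2.30, so N−1 ≥ 3 and N = 4.
Check: N=4 gives T = 0.1511 < 0.20; N=3 gives T = 0.2251.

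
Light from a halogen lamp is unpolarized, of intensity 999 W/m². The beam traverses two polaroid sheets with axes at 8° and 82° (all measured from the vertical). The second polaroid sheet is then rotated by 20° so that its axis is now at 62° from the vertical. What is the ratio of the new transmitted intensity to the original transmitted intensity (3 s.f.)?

Before rotation:
Unpolarized light through the first polarizer → I₁ = ½ I₀, now polarized at 8°.
I₂ = I₁ cos²(82° − 8°) = 0.5 I₀ · cos²(74°) = 0.03799 I₀.
After rotation:
Unpolarized light through the first polarizer → I₁ = ½ I₀, now polarized at 8°.
I₂ = I₁ cos²(62° − 8°) = 0.5 I₀ · cos²(54°) = 0.1727 I₀.
Ratio = 0.1727 / 0.03799 = 4.547.

I_new/I_old ≈ 4.55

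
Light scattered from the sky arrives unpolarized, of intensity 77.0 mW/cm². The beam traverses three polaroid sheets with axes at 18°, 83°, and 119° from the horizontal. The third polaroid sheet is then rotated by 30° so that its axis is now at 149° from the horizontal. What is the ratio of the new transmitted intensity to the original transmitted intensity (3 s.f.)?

I_new/I_old ≈ 0.253

Before rotation:
Unpolarized light through the first polarizer → I₁ = ½ I₀, now polarized at 18°.
I₂ = I₁ cos²(83° − 18°) = 0.5 I₀ · cos²(65°) = 0.0893 I₀.
I₃ = I₂ cos²(119° − 83°) = 0.0893 I₀ · cos²(36°) = 0.05845 I₀.
After rotation:
Unpolarized light through the first polarizer → I₁ = ½ I₀, now polarized at 18°.
I₂ = I₁ cos²(83° − 18°) = 0.5 I₀ · cos²(65°) = 0.0893 I₀.
I₃ = I₂ cos²(149° − 83°) = 0.0893 I₀ · cos²(66°) = 0.01477 I₀.
Ratio = 0.01477 / 0.05845 = 0.2528.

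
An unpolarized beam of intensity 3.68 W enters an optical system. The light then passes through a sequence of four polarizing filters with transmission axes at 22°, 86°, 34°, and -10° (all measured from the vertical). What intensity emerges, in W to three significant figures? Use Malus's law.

I ≈ 0.0694 W

Unpolarized light through the first polarizer → I₁ = 3.68 W/2 = 1.84 W, polarized at 22°.
I₂ = I₁ · cos²(64°) = 1.84 · 0.1922 = 0.3536 W.
I₃ = I₂ · cos²(52°) = 0.3536 · 0.379 = 0.134 W.
I₄ = I₃ · cos²(44°) = 0.134 · 0.5174 = 0.06935 W.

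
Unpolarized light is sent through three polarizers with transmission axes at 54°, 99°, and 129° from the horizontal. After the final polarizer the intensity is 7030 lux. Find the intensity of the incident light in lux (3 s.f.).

I₀ ≈ 3.75e4 lux

Unpolarized light through the first polarizer → I₁ = ½ I₀, now polarized at 54°.
I₂ = I₁ cos²(99° − 54°) = 0.5 I₀ · cos²(45°) = 0.25 I₀.
I₃ = I₂ cos²(129° − 99°) = 0.25 I₀ · cos²(30°) = 0.1875 I₀.
So 7030 lux = 0.1875 I₀, giving I₀ = 7030/0.1875 = 3.749e+04 lux.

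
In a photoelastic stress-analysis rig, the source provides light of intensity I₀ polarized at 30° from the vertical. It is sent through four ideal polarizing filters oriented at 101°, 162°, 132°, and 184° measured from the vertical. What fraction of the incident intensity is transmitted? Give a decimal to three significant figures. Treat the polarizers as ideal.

I₁ = I₀ cos²(101° − 30°) = I₀ cos²(71°) = 0.106 I₀.
I₂ = I₁ cos²(162° − 101°) = 0.106 I₀ · cos²(61°) = 0.02491 I₀.
I₃ = I₂ cos²(132° − 162°) = 0.02491 I₀ · cos²(30°) = 0.01868 I₀.
I₄ = I₃ cos²(184° − 132°) = 0.01868 I₀ · cos²(52°) = 0.007082 I₀.
Transmitted fraction = 0.007082.

≈ 0.00708 I₀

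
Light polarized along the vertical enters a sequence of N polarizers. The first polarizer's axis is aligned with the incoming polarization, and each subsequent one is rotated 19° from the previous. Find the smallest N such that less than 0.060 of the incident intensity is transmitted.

N = 27

First polarizer is aligned with the polarization: full transmission.
Each further stage multiplies by cos²(19°) = 0.894.
After N polarizers: T = 0.894^(N−1). Require T < 0.060 ⇒ N−1 > ln(0.060)/ln(0.894) = 25.11, so N−1 ≥ 26 and N = 27.
Check: N=27 gives T = 0.05431 < 0.060; N=26 gives T = 0.06074.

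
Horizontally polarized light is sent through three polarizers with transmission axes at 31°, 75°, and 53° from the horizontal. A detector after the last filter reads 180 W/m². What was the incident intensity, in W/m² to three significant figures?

I₁ = I₀ cos²(31° − 0°) = I₀ cos²(31°) = 0.7347 I₀.
I₂ = I₁ cos²(75° − 31°) = 0.7347 I₀ · cos²(44°) = 0.3802 I₀.
I₃ = I₂ cos²(53° − 75°) = 0.3802 I₀ · cos²(22°) = 0.3268 I₀.
So 180 W/m² = 0.3268 I₀, giving I₀ = 180/0.3268 = 550.7 W/m².

I₀ ≈ 551 W/m²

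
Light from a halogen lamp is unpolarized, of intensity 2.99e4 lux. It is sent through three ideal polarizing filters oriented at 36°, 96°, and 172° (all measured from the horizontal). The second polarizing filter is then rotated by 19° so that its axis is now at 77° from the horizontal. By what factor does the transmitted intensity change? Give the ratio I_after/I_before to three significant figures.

Before rotation:
Unpolarized light through the first polarizer → I₁ = ½ I₀, now polarized at 36°.
I₂ = I₁ cos²(96° − 36°) = 0.5 I₀ · cos²(60°) = 0.125 I₀.
I₃ = I₂ cos²(172° − 96°) = 0.125 I₀ · cos²(76°) = 0.007316 I₀.
After rotation:
Unpolarized light through the first polarizer → I₁ = ½ I₀, now polarized at 36°.
I₂ = I₁ cos²(77° − 36°) = 0.5 I₀ · cos²(41°) = 0.2848 I₀.
Angle between axes 2 and 3: 85°. I₃ = 0.2848 I₀ · cos²(85°) = 0.002163 I₀.
Ratio = 0.002163 / 0.007316 = 0.2957.

I_new/I_old ≈ 0.296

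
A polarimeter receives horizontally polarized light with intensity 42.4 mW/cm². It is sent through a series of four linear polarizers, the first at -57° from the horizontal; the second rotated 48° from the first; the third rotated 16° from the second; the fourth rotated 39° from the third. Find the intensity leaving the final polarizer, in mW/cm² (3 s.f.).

I₁ = 42.4 mW/cm² · cos²(57°) = 12.58 mW/cm².
I₂ = I₁ · cos²(48°) = 12.58 · 0.4477 = 5.631 mW/cm².
I₃ = I₂ · cos²(16°) = 5.631 · 0.924 = 5.203 mW/cm².
I₄ = I₃ · cos²(39°) = 5.203 · 0.604 = 3.143 mW/cm².

I ≈ 3.14 mW/cm²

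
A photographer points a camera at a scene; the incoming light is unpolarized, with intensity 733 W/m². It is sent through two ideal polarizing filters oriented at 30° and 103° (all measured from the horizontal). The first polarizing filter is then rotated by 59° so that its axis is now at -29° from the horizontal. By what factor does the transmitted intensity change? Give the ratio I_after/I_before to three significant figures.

I_new/I_old ≈ 5.24

Before rotation:
Unpolarized light through the first polarizer → I₁ = ½ I₀, now polarized at 30°.
I₂ = I₁ cos²(103° − 30°) = 0.5 I₀ · cos²(73°) = 0.04274 I₀.
After rotation:
Unpolarized light through the first polarizer → I₁ = ½ I₀, now polarized at -29°.
Angle between axes 1 and 2: 48°. I₂ = 0.5 I₀ · cos²(48°) = 0.2239 I₀.
Ratio = 0.2239 / 0.04274 = 5.238.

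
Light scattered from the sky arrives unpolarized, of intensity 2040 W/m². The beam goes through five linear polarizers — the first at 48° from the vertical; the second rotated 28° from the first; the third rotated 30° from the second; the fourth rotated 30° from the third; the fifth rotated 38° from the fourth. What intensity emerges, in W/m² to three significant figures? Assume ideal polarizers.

Unpolarized light through the first polarizer → I₁ = 2040 W/m²/2 = 1020 W/m², polarized at 48°.
I₂ = I₁ · cos²(28°) = 1020 · 0.7796 = 795.2 W/m².
I₃ = I₂ · cos²(30°) = 795.2 · 0.75 = 596.4 W/m².
I₄ = I₃ · cos²(30°) = 596.4 · 0.75 = 447.3 W/m².
I₅ = I₄ · cos²(38°) = 447.3 · 0.621 = 277.8 W/m².

I ≈ 278 W/m²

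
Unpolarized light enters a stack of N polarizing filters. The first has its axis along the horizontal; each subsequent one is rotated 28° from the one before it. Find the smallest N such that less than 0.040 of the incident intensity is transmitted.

N = 12

First polarizer halves the unpolarized light: factor 1/2.
Each further stage multiplies by cos²(28°) = 0.7796.
After N polarizers: T = 0.5·0.7796^(N−1). Require T < 0.040 ⇒ N−1 > ln(0.040/0.5)/ln(0.7796) = 10.14, so N−1 ≥ 11 and N = 12.
Check: N=12 gives T = 0.03232 < 0.040; N=11 gives T = 0.04146.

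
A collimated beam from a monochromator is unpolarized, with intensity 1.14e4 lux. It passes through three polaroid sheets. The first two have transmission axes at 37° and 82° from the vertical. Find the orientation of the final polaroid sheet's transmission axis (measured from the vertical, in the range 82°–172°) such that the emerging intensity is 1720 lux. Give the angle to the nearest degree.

θ ≈ 121°

Unpolarized light through the first polarizer → I₁ = ½ I₀, now polarized at 37°.
I₂ = I₁ cos²(82° − 37°) = 0.5 I₀ · cos²(45°) = 0.25 I₀.
Target fraction: 1720 / 1.14e4 lux = 0.1509 of I₀.
Need I₃/I₀ = 0.1509, so cos²(θ − 82°) = 0.1509 / 0.25 = 0.6035.
θ − 82° = arccos(√0.6035) = 39.0°, giving θ ≈ 82 + 39.0 = 121.0°.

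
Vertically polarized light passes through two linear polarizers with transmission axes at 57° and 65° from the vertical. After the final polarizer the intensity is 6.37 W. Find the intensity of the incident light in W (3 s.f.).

I₀ ≈ 21.9 W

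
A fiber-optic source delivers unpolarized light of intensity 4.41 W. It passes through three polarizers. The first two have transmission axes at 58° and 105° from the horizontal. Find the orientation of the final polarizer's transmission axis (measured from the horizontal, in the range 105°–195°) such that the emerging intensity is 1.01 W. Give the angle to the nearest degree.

θ ≈ 112°

Unpolarized light through the first polarizer → I₁ = ½ I₀, now polarized at 58°.
I₂ = I₁ cos²(105° − 58°) = 0.5 I₀ · cos²(47°) = 0.2326 I₀.
Target fraction: 1.01 / 4.41 W = 0.229 of I₀.
Need I₃/I₀ = 0.229, so cos²(θ − 105°) = 0.229 / 0.2326 = 0.9848.
θ − 105° = arccos(√0.9848) = 7.1°, giving θ ≈ 105 + 7.1 = 112.1°.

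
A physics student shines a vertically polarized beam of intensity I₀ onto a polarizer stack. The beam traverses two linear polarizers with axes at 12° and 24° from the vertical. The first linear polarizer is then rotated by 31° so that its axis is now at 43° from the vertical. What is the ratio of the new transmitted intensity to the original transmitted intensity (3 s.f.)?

I_new/I_old ≈ 0.522

Before rotation:
I₁ = I₀ cos²(12° − 0°) = I₀ cos²(12°) = 0.9568 I₀.
I₂ = I₁ cos²(24° − 12°) = 0.9568 I₀ · cos²(12°) = 0.9154 I₀.
After rotation:
I₁ = I₀ cos²(43° − 0°) = I₀ cos²(43°) = 0.5349 I₀.
I₂ = I₁ cos²(24° − 43°) = 0.5349 I₀ · cos²(19°) = 0.4782 I₀.
Ratio = 0.4782 / 0.9154 = 0.5224.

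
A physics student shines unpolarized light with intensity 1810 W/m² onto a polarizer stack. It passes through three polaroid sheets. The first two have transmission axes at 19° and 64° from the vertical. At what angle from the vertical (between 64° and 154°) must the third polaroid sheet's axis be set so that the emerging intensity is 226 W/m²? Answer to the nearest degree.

Unpolarized light through the first polarizer → I₁ = ½ I₀, now polarized at 19°.
I₂ = I₁ cos²(64° − 19°) = 0.5 I₀ · cos²(45°) = 0.25 I₀.
Target fraction: 226 / 1810 W/m² = 0.1249 of I₀.
Need I₃/I₀ = 0.1249, so cos²(θ − 64°) = 0.1249 / 0.25 = 0.4994.
θ − 64° = arccos(√0.4994) = 45.0°, giving θ ≈ 64 + 45.0 = 109.0°.

θ ≈ 109°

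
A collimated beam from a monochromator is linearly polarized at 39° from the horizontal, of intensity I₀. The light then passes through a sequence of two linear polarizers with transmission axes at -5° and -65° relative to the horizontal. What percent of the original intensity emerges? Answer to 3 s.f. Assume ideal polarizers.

I₁ = I₀ cos²(-5° − 39°) = I₀ cos²(44°) = 0.5174 I₀.
I₂ = I₁ cos²(-65° + 5°) = 0.5174 I₀ · cos²(60°) = 0.1294 I₀.
That is 12.94% of the incident intensity.

≈ 12.9%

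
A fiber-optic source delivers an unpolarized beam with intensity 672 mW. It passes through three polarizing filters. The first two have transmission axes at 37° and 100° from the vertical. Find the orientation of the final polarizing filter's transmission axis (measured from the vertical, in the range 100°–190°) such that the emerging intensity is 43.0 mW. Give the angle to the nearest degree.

Unpolarized light through the first polarizer → I₁ = ½ I₀, now polarized at 37°.
I₂ = I₁ cos²(100° − 37°) = 0.5 I₀ · cos²(63°) = 0.1031 I₀.
Target fraction: 43.0 / 672 mW = 0.06399 of I₀.
Need I₃/I₀ = 0.06399, so cos²(θ − 100°) = 0.06399 / 0.1031 = 0.6209.
θ − 100° = arccos(√0.6209) = 38.0°, giving θ ≈ 100 + 38.0 = 138.0°.

θ ≈ 138°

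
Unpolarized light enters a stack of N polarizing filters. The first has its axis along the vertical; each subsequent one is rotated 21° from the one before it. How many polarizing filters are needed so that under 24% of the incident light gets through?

First polarizer halves the unpolarized light: factor 1/2.
Each further stage multiplies by cos²(21°) = 0.8716.
After N polarizers: T = 0.5·0.8716^(N−1). Require T < 0.24 ⇒ N−1 > ln(0.24/0.5)/ln(0.8716) = 5.34, so N−1 ≥ 6 and N = 7.
Check: N=7 gives T = 0.2192 < 0.24; N=6 gives T = 0.2515.

N = 7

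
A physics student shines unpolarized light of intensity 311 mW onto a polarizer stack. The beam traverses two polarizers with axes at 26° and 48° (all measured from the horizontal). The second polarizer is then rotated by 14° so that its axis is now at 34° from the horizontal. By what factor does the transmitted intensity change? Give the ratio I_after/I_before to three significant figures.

I_new/I_old ≈ 1.14

Before rotation:
Unpolarized light through the first polarizer → I₁ = ½ I₀, now polarized at 26°.
I₂ = I₁ cos²(48° − 26°) = 0.5 I₀ · cos²(22°) = 0.4298 I₀.
After rotation:
Unpolarized light through the first polarizer → I₁ = ½ I₀, now polarized at 26°.
I₂ = I₁ cos²(34° − 26°) = 0.5 I₀ · cos²(8°) = 0.4903 I₀.
Ratio = 0.4903 / 0.4298 = 1.141.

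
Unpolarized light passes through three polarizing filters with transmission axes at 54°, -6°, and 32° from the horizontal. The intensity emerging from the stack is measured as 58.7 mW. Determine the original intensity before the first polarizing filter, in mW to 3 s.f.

Unpolarized light through the first polarizer → I₁ = ½ I₀, now polarized at 54°.
I₂ = I₁ cos²(-6° − 54°) = 0.5 I₀ · cos²(60°) = 0.125 I₀.
I₃ = I₂ cos²(32° + 6°) = 0.125 I₀ · cos²(38°) = 0.07762 I₀.
So 58.7 mW = 0.07762 I₀, giving I₀ = 58.7/0.07762 = 756.2 mW.

I₀ ≈ 756 mW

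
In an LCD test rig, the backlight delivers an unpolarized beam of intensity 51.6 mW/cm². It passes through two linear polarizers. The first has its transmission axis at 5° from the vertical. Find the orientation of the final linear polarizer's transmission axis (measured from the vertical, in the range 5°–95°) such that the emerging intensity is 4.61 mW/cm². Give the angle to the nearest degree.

Unpolarized light through the first polarizer → I₁ = ½ I₀, now polarized at 5°.
Target fraction: 4.61 / 51.6 mW/cm² = 0.08934 of I₀.
Need I₂/I₀ = 0.08934, so cos²(θ − 5°) = 0.08934 / 0.5 = 0.1787.
θ − 5° = arccos(√0.1787) = 65.0°, giving θ ≈ 5 + 65.0 = 70.0°.

θ ≈ 70°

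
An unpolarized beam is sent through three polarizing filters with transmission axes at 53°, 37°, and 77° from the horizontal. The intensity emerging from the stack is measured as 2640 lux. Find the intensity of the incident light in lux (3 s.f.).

I₀ ≈ 9740 lux

Unpolarized light through the first polarizer → I₁ = ½ I₀, now polarized at 53°.
I₂ = I₁ cos²(37° − 53°) = 0.5 I₀ · cos²(16°) = 0.462 I₀.
I₃ = I₂ cos²(77° − 37°) = 0.462 I₀ · cos²(40°) = 0.2711 I₀.
So 2640 lux = 0.2711 I₀, giving I₀ = 2640/0.2711 = 9737 lux.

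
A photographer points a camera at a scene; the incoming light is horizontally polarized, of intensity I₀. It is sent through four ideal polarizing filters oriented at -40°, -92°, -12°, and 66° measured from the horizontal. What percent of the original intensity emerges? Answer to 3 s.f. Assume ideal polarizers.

I₁ = I₀ cos²(-40° − 0°) = I₀ cos²(40°) = 0.5868 I₀.
I₂ = I₁ cos²(-92° + 40°) = 0.5868 I₀ · cos²(52°) = 0.2224 I₀.
I₃ = I₂ cos²(-12° + 92°) = 0.2224 I₀ · cos²(80°) = 0.006707 I₀.
I₄ = I₃ cos²(66° + 12°) = 0.006707 I₀ · cos²(78°) = 0.0002899 I₀.
That is 0.02899% of the incident intensity.

≈ 0.0290%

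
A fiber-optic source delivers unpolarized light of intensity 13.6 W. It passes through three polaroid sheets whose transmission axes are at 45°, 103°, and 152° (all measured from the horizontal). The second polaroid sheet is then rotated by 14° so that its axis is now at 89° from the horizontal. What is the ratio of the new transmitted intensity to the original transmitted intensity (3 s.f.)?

I_new/I_old ≈ 0.882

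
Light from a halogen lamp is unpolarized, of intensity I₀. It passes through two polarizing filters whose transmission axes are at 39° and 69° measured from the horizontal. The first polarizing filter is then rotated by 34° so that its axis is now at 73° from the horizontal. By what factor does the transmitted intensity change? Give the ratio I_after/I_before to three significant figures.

Before rotation:
Unpolarized light through the first polarizer → I₁ = ½ I₀, now polarized at 39°.
I₂ = I₁ cos²(69° − 39°) = 0.5 I₀ · cos²(30°) = 0.375 I₀.
After rotation:
Unpolarized light through the first polarizer → I₁ = ½ I₀, now polarized at 73°.
I₂ = I₁ cos²(69° − 73°) = 0.5 I₀ · cos²(4°) = 0.4976 I₀.
Ratio = 0.4976 / 0.375 = 1.327.

I_new/I_old ≈ 1.33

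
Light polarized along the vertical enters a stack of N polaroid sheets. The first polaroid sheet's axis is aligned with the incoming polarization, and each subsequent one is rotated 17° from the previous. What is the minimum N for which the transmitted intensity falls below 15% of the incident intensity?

N = 23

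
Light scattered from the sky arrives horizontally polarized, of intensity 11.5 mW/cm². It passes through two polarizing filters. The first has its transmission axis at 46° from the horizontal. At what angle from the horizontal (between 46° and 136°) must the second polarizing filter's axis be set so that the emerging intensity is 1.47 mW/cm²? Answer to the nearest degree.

I₁ = I₀ cos²(46° − 0°) = I₀ cos²(46°) = 0.4826 I₀.
Target fraction: 1.47 / 11.5 mW/cm² = 0.1278 of I₀.
Need I₂/I₀ = 0.1278, so cos²(θ − 46°) = 0.1278 / 0.4826 = 0.2649.
θ − 46° = arccos(√0.2649) = 59.0°, giving θ ≈ 46 + 59.0 = 105.0°.

θ ≈ 105°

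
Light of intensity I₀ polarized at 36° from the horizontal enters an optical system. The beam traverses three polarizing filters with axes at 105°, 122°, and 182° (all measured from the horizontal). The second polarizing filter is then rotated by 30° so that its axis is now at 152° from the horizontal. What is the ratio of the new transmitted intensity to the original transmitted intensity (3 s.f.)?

I_new/I_old ≈ 1.53

Before rotation:
I₁ = I₀ cos²(105° − 36°) = I₀ cos²(69°) = 0.1284 I₀.
I₂ = I₁ cos²(122° − 105°) = 0.1284 I₀ · cos²(17°) = 0.1174 I₀.
I₃ = I₂ cos²(182° − 122°) = 0.1174 I₀ · cos²(60°) = 0.02936 I₀.
After rotation:
I₁ = I₀ cos²(105° − 36°) = I₀ cos²(69°) = 0.1284 I₀.
I₂ = I₁ cos²(152° − 105°) = 0.1284 I₀ · cos²(47°) = 0.05973 I₀.
I₃ = I₂ cos²(182° − 152°) = 0.05973 I₀ · cos²(30°) = 0.0448 I₀.
Ratio = 0.0448 / 0.02936 = 1.526.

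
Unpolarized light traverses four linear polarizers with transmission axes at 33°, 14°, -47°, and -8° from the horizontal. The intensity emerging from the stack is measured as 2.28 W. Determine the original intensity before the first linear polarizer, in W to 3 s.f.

Unpolarized light through the first polarizer → I₁ = ½ I₀, now polarized at 33°.
I₂ = I₁ cos²(14° − 33°) = 0.5 I₀ · cos²(19°) = 0.447 I₀.
I₃ = I₂ cos²(-47° − 14°) = 0.447 I₀ · cos²(61°) = 0.1051 I₀.
I₄ = I₃ cos²(-8° + 47°) = 0.1051 I₀ · cos²(39°) = 0.06345 I₀.
So 2.28 W = 0.06345 I₀, giving I₀ = 2.28/0.06345 = 35.93 W.

I₀ ≈ 35.9 W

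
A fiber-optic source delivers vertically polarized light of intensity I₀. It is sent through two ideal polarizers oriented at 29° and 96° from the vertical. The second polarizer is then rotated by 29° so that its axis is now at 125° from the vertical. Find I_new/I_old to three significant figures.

Before rotation:
I₁ = I₀ cos²(29° − 0°) = I₀ cos²(29°) = 0.765 I₀.
I₂ = I₁ cos²(96° − 29°) = 0.765 I₀ · cos²(67°) = 0.1168 I₀.
After rotation:
I₁ = I₀ cos²(29° − 0°) = I₀ cos²(29°) = 0.765 I₀.
Angle between axes 1 and 2: 84°. I₂ = 0.765 I₀ · cos²(84°) = 0.008358 I₀.
Ratio = 0.008358 / 0.1168 = 0.07157.

I_new/I_old ≈ 0.0716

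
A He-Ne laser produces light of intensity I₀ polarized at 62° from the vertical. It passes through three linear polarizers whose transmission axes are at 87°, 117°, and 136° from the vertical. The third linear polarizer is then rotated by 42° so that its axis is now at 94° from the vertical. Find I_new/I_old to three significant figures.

I_new/I_old ≈ 0.948

Before rotation:
By Malus's law, I₁ = I₀ cos²(87° − 62°) = I₀ cos²(25°) = 0.8214 I₀.
I₂ = I₁ cos²(117° − 87°) = 0.8214 I₀ · cos²(30°) = 0.616 I₀.
I₃ = I₂ cos²(136° − 117°) = 0.616 I₀ · cos²(19°) = 0.5507 I₀.
After rotation:
I₁ = I₀ cos²(87° − 62°) = I₀ cos²(25°) = 0.8214 I₀.
I₂ = I₁ cos²(117° − 87°) = 0.8214 I₀ · cos²(30°) = 0.616 I₀.
I₃ = I₂ cos²(94° − 117°) = 0.616 I₀ · cos²(23°) = 0.522 I₀.
Ratio = 0.522 / 0.5507 = 0.9478.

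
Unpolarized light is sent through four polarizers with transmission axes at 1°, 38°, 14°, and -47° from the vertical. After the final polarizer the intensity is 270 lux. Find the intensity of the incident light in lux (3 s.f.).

Unpolarized light through the first polarizer → I₁ = ½ I₀, now polarized at 1°.
I₂ = I₁ cos²(38° − 1°) = 0.5 I₀ · cos²(37°) = 0.3189 I₀.
I₃ = I₂ cos²(14° − 38°) = 0.3189 I₀ · cos²(24°) = 0.2662 I₀.
I₄ = I₃ cos²(-47° − 14°) = 0.2662 I₀ · cos²(61°) = 0.06256 I₀.
So 270 lux = 0.06256 I₀, giving I₀ = 270/0.06256 = 4316 lux.

I₀ ≈ 4320 lux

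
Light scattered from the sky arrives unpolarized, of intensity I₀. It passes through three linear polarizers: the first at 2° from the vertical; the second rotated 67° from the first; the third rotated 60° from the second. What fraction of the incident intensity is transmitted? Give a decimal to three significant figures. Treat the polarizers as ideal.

≈ 0.0191 I₀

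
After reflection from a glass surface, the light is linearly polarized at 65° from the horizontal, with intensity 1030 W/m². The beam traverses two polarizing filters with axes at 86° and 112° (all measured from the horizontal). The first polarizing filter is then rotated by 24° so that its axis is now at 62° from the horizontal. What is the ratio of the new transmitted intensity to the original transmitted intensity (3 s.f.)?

I_new/I_old ≈ 0.585

Before rotation:
By Malus's law, I₁ = I₀ cos²(86° − 65°) = I₀ cos²(21°) = 0.8716 I₀.
I₂ = I₁ cos²(112° − 86°) = 0.8716 I₀ · cos²(26°) = 0.7041 I₀.
After rotation:
I₁ = I₀ cos²(62° − 65°) = I₀ cos²(3°) = 0.9973 I₀.
I₂ = I₁ cos²(112° − 62°) = 0.9973 I₀ · cos²(50°) = 0.412 I₀.
Ratio = 0.412 / 0.7041 = 0.5852.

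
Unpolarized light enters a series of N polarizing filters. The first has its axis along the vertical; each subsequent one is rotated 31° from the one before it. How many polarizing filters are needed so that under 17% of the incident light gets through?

N = 5

First polarizer halves the unpolarized light: factor 1/2.
Each further stage multiplies by cos²(31°) = 0.7347.
After N polarizers: T = 0.5·0.7347^(N−1). Require T < 0.17 ⇒ N−1 > ln(0.17/0.5)/ln(0.7347) = 3.50, so N−1 ≥ 4 and N = 5.
Check: N=5 gives T = 0.1457 < 0.17; N=4 gives T = 0.1983.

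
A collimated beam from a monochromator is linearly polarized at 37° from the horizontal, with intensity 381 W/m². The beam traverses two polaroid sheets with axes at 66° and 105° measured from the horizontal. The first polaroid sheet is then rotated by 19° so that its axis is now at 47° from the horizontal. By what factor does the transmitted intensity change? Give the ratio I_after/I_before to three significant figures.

Before rotation:
By Malus's law, I₁ = I₀ cos²(66° − 37°) = I₀ cos²(29°) = 0.765 I₀.
I₂ = I₁ cos²(105° − 66°) = 0.765 I₀ · cos²(39°) = 0.462 I₀.
After rotation:
I₁ = I₀ cos²(47° − 37°) = I₀ cos²(10°) = 0.9698 I₀.
I₂ = I₁ cos²(105° − 47°) = 0.9698 I₀ · cos²(58°) = 0.2723 I₀.
Ratio = 0.2723 / 0.462 = 0.5895.

I_new/I_old ≈ 0.589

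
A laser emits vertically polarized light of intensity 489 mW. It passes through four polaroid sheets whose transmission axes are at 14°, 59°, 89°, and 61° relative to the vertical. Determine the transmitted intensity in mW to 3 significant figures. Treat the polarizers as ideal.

I₁ = 489 mW · cos²(14°) = 460.4 mW.
I₂ = I₁ · cos²(45°) = 460.4 · 0.5 = 230.2 mW.
I₃ = I₂ · cos²(30°) = 230.2 · 0.75 = 172.6 mW.
I₄ = I₃ · cos²(28°) = 172.6 · 0.7796 = 134.6 mW.

I ≈ 135 mW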